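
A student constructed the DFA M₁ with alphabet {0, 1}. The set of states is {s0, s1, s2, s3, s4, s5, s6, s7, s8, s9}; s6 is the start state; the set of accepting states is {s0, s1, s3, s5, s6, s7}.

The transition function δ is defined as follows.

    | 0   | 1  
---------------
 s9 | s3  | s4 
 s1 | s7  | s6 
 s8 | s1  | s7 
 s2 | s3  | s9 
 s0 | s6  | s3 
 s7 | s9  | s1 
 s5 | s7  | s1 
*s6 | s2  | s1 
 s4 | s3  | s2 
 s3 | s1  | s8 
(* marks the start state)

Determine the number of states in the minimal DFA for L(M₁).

5

States {s0,s5} cannot be reached from the start state, so discard them.
Initial partition by acceptance: {s1,s3,s6,s7} | {s2,s4,s8,s9}.
On input 0, block {s1,s3,s6,s7} splits into {s1,s3} and {s6,s7}.
Split {s1,s3} by δ(·,0) → {s1} and {s3}.
Split {s2,s4,s8,s9} by δ(·,0) → {s2,s4,s9} and {s8}.
No further refinement is possible. Final partition (5 blocks): {s1} | {s2,s4,s9} | {s6,s7} | {s3} | {s8}.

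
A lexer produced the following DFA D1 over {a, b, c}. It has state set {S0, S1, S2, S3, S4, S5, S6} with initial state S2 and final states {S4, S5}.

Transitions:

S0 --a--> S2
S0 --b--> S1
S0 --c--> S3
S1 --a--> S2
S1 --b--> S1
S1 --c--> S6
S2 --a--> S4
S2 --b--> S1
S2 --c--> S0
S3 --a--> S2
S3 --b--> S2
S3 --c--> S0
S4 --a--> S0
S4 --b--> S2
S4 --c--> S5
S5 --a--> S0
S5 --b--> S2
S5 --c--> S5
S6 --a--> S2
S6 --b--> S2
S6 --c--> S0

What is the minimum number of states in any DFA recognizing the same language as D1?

Initial partition by acceptance: {S4,S5} | {S0,S1,S2,S3,S6}.
Refine {S0,S1,S2,S3,S6} on symbol a: members go to different blocks, giving {S0,S1,S3,S6} and {S2}.
On input b, block {S0,S1,S3,S6} splits into {S0,S1} and {S3,S6}.
Stable partition: {S4,S5} | {S0,S1} | {S2} | {S3,S6} — 4 equivalence classes.

4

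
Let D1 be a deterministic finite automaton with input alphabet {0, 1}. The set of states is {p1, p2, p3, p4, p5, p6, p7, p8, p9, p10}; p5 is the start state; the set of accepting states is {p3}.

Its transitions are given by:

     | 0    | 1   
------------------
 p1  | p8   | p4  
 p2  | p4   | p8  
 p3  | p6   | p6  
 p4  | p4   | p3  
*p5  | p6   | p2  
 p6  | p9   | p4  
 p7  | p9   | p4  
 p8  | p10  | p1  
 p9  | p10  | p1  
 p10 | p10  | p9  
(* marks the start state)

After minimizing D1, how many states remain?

7

Reachable states from the start: {p1,p2,p3,p4,p5,p6,p8,p9,p10}. Unreachable: {p7} — drop them.
Initial partition by acceptance: {p3} | {p1,p2,p4,p5,p6,p8,p9,p10}.
Refine {p1,p2,p4,p5,p6,p8,p9,p10} on symbol 1: members go to different blocks, giving {p1,p2,p5,p6,p8,p9,p10} and {p4}.
Refine {p1,p2,p5,p6,p8,p9,p10} on symbol 0: members go to different blocks, giving {p1,p5,p6,p8,p9,p10} and {p2}.
On input 1, block {p1,p5,p6,p8,p9,p10} splits into {p8,p9,p10} and {p1,p6} and {p5}.
Refine {p8,p9,p10} on symbol 1: members go to different blocks, giving {p8,p9} and {p10}.
The partition is now stable with 7 blocks: {p3} | {p8,p9} | {p4} | {p2} | {p1,p6} | {p5} | {p10}.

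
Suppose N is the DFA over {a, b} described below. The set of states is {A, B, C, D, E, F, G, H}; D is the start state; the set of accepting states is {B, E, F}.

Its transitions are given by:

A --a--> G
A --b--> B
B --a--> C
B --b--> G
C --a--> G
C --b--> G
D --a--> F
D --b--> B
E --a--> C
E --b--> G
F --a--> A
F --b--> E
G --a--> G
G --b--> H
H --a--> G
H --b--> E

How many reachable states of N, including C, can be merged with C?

1

Every state is reachable, so we keep all 8.
Initial partition by acceptance: {B,E,F} | {A,C,D,G,H}.
Split {B,E,F} by δ(·,b) → {B,E} and {F}.
Split {A,C,D,G,H} by δ(·,a) → {A,C,G,H} and {D}.
On input b, block {A,C,G,H} splits into {A,H} and {C,G}.
Refine {C,G} on symbol b: members go to different blocks, giving {C} and {G}.
The partition is now stable with 6 blocks: {B,E} | {A,H} | {F} | {D} | {C} | {G}.
State C belongs to the block {C}, which has 1 states.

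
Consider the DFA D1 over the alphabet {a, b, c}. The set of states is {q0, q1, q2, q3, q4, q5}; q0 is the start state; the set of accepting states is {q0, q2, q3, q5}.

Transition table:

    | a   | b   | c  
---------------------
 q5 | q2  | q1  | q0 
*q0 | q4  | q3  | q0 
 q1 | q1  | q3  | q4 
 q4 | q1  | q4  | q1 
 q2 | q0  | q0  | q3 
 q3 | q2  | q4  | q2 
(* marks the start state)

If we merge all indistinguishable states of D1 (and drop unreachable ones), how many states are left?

5

States {q5} cannot be reached from the start state, so discard them.
Start with accepting vs non-accepting: {q0,q2,q3} | {q1,q4}.
Split {q0,q2,q3} by δ(·,a) → {q2,q3} and {q0}.
Refine {q2,q3} on symbol a: members go to different blocks, giving {q2} and {q3}.
On input b, block {q1,q4} splits into {q1} and {q4}.
Stable partition: {q2} | {q1} | {q0} | {q3} | {q4} — 5 equivalence classes.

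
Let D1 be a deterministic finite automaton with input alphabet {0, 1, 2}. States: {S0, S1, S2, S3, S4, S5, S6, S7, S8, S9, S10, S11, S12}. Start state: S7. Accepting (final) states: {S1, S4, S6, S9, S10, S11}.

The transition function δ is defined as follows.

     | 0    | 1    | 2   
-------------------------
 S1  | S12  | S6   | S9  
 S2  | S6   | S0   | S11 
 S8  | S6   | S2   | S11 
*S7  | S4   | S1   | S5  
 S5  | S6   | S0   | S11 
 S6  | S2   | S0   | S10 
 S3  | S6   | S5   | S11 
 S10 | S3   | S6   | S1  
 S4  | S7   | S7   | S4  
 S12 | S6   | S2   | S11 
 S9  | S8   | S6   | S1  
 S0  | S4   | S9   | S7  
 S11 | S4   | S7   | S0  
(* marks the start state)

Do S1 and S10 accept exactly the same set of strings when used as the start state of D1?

Every state is reachable, so we keep all 13.
P0 = {S1,S4,S6,S9,S10,S11} | {S0,S2,S3,S5,S7,S8,S12}.
Refine {S1,S4,S6,S9,S10,S11} on symbol 0: members go to different blocks, giving {S1,S4,S6,S9,S10} and {S11}.
Refine {S1,S4,S6,S9,S10} on symbol 1: members go to different blocks, giving {S1,S9,S10} and {S4,S6}.
Refine {S0,S2,S3,S5,S7,S8,S12} on symbol 1: members go to different blocks, giving {S2,S3,S5,S8,S12} and {S0,S7}.
Refine {S2,S3,S5,S8,S12} on symbol 1: members go to different blocks, giving {S3,S8,S12} and {S2,S5}.
On input 0, block {S4,S6} splits into {S4} and {S6}.
Split {S0,S7} by δ(·,2) → {S0} and {S7}.
Stable partition: {S1,S9,S10} | {S3,S8,S12} | {S11} | {S4} | {S0} | {S2,S5} | {S6} | {S7} — 8 equivalence classes.
S1 and S10 lie in the same block of the stable partition, so they are equivalent — no string distinguishes them.

Yes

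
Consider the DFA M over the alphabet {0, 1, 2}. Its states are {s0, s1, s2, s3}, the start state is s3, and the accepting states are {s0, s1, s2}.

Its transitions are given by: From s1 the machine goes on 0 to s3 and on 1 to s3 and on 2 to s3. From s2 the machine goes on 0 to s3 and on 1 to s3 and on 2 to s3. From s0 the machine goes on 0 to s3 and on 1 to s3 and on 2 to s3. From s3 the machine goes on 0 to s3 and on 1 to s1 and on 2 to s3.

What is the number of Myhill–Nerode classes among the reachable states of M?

2

States {s0,s2} cannot be reached from the start state, so discard them.
Initial partition by acceptance: {s1} | {s3}.
The partition is now stable with 2 blocks: {s1} | {s3}.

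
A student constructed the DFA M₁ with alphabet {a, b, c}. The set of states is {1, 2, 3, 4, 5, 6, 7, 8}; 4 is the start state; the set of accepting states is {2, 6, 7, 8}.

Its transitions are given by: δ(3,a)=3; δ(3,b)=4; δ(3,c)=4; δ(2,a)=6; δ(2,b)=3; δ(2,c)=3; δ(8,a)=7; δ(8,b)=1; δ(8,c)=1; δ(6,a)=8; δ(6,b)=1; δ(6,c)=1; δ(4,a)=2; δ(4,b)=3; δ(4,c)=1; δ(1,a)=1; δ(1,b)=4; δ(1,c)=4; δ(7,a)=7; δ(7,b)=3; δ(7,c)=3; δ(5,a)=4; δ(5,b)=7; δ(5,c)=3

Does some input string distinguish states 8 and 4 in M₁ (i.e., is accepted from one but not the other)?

Yes

States {5} cannot be reached from the start state, so discard them.
Initial partition by acceptance: {2,6,7,8} | {1,3,4}.
Refine {1,3,4} on symbol a: members go to different blocks, giving {1,3} and {4}.
Stable partition: {2,6,7,8} | {1,3} | {4} — 3 equivalence classes.
8 and 4 end up in different blocks, so they are distinguishable. For instance, the string 'ε' is accepted from only 8.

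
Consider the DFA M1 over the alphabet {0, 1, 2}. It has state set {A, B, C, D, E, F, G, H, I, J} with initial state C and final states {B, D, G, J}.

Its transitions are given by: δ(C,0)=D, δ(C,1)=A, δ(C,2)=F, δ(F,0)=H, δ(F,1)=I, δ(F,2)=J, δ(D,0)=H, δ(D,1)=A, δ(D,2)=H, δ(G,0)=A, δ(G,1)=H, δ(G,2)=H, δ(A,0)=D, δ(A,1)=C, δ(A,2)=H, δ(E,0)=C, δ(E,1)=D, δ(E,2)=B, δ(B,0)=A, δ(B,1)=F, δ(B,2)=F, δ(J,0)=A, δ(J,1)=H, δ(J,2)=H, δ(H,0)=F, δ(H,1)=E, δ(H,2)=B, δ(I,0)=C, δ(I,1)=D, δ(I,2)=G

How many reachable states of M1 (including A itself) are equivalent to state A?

2

Every state is reachable, so we keep all 10.
P0 = {B,D,G,J} | {A,C,E,F,H,I}.
On input 0, block {A,C,E,F,H,I} splits into {E,F,H,I} and {A,C}.
Refine {B,D,G,J} on symbol 0: members go to different blocks, giving {B,G,J} and {D}.
On input 0, block {E,F,H,I} splits into {E,I} and {F,H}.
Stable partition: {B,G,J} | {E,I} | {A,C} | {D} | {F,H} — 5 equivalence classes.
State A belongs to the block {A,C}, which has 2 states.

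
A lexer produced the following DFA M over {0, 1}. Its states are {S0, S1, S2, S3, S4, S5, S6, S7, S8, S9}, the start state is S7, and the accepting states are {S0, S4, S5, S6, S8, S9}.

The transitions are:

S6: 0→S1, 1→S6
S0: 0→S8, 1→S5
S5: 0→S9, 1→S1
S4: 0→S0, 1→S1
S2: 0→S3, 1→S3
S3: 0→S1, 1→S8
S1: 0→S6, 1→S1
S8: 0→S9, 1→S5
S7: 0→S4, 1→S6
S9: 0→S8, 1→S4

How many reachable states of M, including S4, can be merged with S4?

2

Reachable states from the start: {S0,S1,S4,S5,S6,S7,S8,S9}. Unreachable: {S2,S3} — drop them.
P0 = {S0,S4,S5,S6,S8,S9} | {S1,S7}.
On input 0, block {S0,S4,S5,S6,S8,S9} splits into {S0,S4,S5,S8,S9} and {S6}.
On input 1, block {S0,S4,S5,S8,S9} splits into {S0,S8,S9} and {S4,S5}.
Split {S1,S7} by δ(·,0) → {S1} and {S7}.
The partition is now stable with 5 blocks: {S0,S8,S9} | {S1} | {S6} | {S4,S5} | {S7}.
State S4 belongs to the block {S4,S5}, which has 2 states.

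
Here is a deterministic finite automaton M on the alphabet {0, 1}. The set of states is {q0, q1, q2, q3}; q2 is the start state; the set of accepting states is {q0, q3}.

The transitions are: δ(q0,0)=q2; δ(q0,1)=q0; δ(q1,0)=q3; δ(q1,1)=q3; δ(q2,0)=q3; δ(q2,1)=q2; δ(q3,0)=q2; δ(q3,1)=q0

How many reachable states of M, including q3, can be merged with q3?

2

States {q1} cannot be reached from the start state, so discard them.
Start with accepting vs non-accepting: {q0,q3} | {q2}.
Stable partition: {q0,q3} | {q2} — 2 equivalence classes.
The equivalence class containing q3 is {q0,q3}, of size 2.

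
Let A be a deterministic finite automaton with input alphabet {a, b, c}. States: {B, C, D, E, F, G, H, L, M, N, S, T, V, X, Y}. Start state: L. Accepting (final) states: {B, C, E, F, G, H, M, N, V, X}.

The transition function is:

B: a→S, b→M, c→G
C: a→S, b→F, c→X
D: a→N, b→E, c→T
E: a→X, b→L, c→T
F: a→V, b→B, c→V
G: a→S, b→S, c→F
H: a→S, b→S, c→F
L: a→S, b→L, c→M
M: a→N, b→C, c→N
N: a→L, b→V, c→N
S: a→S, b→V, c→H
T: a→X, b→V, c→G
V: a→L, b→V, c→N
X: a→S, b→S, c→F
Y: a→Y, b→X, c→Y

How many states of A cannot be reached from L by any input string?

BFS from L reaches {B, C, F, G, H, L, M, N, S, V, X}; the 4 state(s) D, E, T, Y are never visited.

4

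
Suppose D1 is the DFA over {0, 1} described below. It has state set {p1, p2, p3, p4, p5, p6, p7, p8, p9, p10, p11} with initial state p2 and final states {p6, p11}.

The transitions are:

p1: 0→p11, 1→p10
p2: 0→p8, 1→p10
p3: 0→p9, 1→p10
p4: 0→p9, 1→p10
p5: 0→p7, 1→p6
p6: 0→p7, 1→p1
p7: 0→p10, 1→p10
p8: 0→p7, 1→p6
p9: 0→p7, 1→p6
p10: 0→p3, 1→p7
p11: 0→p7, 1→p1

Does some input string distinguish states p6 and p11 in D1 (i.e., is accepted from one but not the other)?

States {p4,p5} cannot be reached from the start state, so discard them.
Initial partition by acceptance: {p6,p11} | {p1,p2,p3,p7,p8,p9,p10}.
Refine {p1,p2,p3,p7,p8,p9,p10} on symbol 0: members go to different blocks, giving {p2,p3,p7,p8,p9,p10} and {p1}.
On input 1, block {p2,p3,p7,p8,p9,p10} splits into {p2,p3,p7,p10} and {p8,p9}.
Refine {p2,p3,p7,p10} on symbol 0: members go to different blocks, giving {p2,p3} and {p7,p10}.
On input 0, block {p7,p10} splits into {p7} and {p10}.
The partition is now stable with 6 blocks: {p6,p11} | {p2,p3} | {p1} | {p8,p9} | {p7} | {p10}.
p6 and p11 lie in the same block of the stable partition, so they are equivalent — no string distinguishes them.

No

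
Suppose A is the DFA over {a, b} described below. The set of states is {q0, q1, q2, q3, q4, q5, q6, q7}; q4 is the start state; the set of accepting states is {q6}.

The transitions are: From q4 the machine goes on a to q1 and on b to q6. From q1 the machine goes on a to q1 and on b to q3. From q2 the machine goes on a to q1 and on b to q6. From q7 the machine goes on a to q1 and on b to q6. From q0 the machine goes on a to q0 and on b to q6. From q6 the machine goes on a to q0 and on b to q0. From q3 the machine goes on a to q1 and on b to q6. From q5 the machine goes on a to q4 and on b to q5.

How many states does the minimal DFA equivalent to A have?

4

States {q2,q5,q7} cannot be reached from the start state, so discard them.
P0 = {q6} | {q0,q1,q3,q4}.
Refine {q0,q1,q3,q4} on symbol b: members go to different blocks, giving {q0,q3,q4} and {q1}.
On input a, block {q0,q3,q4} splits into {q3,q4} and {q0}.
The partition is now stable with 4 blocks: {q6} | {q3,q4} | {q1} | {q0}.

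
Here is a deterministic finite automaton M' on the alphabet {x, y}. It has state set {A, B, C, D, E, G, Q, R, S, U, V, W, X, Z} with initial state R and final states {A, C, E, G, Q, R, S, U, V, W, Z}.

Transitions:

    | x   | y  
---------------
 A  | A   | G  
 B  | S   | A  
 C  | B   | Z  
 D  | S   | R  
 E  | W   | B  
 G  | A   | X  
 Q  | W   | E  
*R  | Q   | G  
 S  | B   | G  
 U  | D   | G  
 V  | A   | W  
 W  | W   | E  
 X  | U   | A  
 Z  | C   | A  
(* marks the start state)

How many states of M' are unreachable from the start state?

No path from R leads to C, V, Z; the other 11 states are all reachable.

3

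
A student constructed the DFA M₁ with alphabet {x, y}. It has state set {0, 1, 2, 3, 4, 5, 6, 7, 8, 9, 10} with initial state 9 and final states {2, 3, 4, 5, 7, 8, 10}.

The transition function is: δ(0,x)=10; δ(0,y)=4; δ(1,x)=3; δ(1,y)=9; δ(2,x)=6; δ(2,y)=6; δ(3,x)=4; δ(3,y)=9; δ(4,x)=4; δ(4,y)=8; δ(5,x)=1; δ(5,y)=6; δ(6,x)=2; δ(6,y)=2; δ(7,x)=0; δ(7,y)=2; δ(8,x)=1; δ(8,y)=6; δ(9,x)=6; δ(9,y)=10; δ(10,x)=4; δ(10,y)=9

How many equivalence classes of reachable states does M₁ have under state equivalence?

First remove the unreachable states {0,5,7}; 8 states remain.
Start with accepting vs non-accepting: {2,3,4,8,10} | {1,6,9}.
Split {2,3,4,8,10} by δ(·,x) → {3,4,10} and {2,8}.
Split {3,4,10} by δ(·,y) → {3,10} and {4}.
Refine {1,6,9} on symbol x: members go to different blocks, giving {1} and {6} and {9}.
Split {2,8} by δ(·,x) → {2} and {8}.
Stable partition: {3,10} | {1} | {2} | {4} | {6} | {9} | {8} — 7 equivalence classes.

7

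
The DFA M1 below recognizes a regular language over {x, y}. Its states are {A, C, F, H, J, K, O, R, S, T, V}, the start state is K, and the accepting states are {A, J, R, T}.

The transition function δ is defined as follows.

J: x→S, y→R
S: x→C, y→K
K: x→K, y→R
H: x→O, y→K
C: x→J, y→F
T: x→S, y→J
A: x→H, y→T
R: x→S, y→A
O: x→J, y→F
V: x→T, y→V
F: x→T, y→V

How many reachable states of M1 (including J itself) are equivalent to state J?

4

All states are reachable from the start state.
Initial partition by acceptance: {A,J,R,T} | {C,F,H,K,O,S,V}.
Split {C,F,H,K,O,S,V} by δ(·,x) → {C,F,O,V} and {H,K,S}.
Split {H,K,S} by δ(·,x) → {H,S} and {K}.
No further refinement is possible. Final partition (4 blocks): {A,J,R,T} | {C,F,O,V} | {H,S} | {K}.
The equivalence class containing J is {A,J,R,T}, of size 4.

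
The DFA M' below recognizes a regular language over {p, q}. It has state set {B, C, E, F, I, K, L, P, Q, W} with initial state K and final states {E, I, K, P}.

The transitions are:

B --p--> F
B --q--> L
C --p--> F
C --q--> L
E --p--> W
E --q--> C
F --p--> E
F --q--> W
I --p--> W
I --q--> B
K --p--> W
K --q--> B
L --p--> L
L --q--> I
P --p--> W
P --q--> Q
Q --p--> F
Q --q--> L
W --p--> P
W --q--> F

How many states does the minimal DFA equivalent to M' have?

4

All states are reachable from the start state.
Initial partition by acceptance: {E,I,K,P} | {B,C,F,L,Q,W}.
On input p, block {B,C,F,L,Q,W} splits into {B,C,L,Q} and {F,W}.
On input p, block {B,C,L,Q} splits into {B,C,Q} and {L}.
The partition is now stable with 4 blocks: {E,I,K,P} | {B,C,Q} | {F,W} | {L}.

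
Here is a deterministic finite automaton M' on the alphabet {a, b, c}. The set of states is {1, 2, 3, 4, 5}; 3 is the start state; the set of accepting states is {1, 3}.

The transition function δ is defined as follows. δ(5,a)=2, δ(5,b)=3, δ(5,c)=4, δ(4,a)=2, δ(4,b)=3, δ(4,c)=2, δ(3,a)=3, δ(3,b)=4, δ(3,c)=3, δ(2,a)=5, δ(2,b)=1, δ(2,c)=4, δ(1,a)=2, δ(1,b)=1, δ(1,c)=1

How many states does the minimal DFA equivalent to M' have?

5

All states are reachable from the start state.
Start with accepting vs non-accepting: {1,3} | {2,4,5}.
Refine {1,3} on symbol a: members go to different blocks, giving {1} and {3}.
Split {2,4,5} by δ(·,b) → {4,5} and {2}.
On input c, block {4,5} splits into {4} and {5}.
The partition is now stable with 5 blocks: {1} | {4} | {3} | {2} | {5}.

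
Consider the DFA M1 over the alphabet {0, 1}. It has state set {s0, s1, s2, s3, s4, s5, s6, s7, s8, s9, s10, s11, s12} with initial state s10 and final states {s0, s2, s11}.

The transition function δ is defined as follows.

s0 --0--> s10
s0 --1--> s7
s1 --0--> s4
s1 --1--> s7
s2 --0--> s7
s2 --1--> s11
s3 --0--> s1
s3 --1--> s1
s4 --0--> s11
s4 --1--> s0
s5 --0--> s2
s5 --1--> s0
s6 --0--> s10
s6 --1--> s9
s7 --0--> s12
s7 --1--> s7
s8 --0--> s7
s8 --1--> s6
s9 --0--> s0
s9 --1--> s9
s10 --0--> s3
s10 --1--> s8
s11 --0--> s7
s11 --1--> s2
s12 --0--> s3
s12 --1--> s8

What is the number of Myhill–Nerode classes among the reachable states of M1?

First remove the unreachable states {s5}; 12 states remain.
P0 = {s0,s2,s11} | {s1,s3,s4,s6,s7,s8,s9,s10,s12}.
Split {s0,s2,s11} by δ(·,1) → {s2,s11} and {s0}.
Refine {s1,s3,s4,s6,s7,s8,s9,s10,s12} on symbol 0: members go to different blocks, giving {s1,s3,s6,s7,s8,s10,s12} and {s4} and {s9}.
On input 0, block {s1,s3,s6,s7,s8,s10,s12} splits into {s3,s6,s7,s8,s10,s12} and {s1}.
Refine {s3,s6,s7,s8,s10,s12} on symbol 0: members go to different blocks, giving {s6,s7,s8,s10,s12} and {s3}.
Refine {s6,s7,s8,s10,s12} on symbol 0: members go to different blocks, giving {s6,s7,s8} and {s10,s12}.
Split {s6,s7,s8} by δ(·,0) → {s6,s7} and {s8}.
Split {s6,s7} by δ(·,1) → {s6} and {s7}.
The partition is now stable with 10 blocks: {s2,s11} | {s6} | {s0} | {s4} | {s9} | {s1} | {s3} | {s10,s12} | {s8} | {s7}.

10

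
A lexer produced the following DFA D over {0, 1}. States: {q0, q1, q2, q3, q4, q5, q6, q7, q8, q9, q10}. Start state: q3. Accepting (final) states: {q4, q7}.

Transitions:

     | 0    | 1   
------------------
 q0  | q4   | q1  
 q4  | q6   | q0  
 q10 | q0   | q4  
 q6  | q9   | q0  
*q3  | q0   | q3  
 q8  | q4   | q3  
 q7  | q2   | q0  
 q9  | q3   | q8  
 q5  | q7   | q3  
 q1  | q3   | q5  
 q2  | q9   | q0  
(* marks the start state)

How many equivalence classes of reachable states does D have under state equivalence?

6

Reachable states from the start: {q0,q1,q2,q3,q4,q5,q6,q7,q8,q9}. Unreachable: {q10} — drop them.
Initial partition by acceptance: {q4,q7} | {q0,q1,q2,q3,q5,q6,q8,q9}.
On input 0, block {q0,q1,q2,q3,q5,q6,q8,q9} splits into {q1,q2,q3,q6,q9} and {q0,q5,q8}.
Split {q1,q2,q3,q6,q9} by δ(·,0) → {q1,q2,q6,q9} and {q3}.
On input 0, block {q1,q2,q6,q9} splits into {q1,q9} and {q2,q6}.
Refine {q0,q5,q8} on symbol 1: members go to different blocks, giving {q5,q8} and {q0}.
The partition is now stable with 6 blocks: {q4,q7} | {q1,q9} | {q5,q8} | {q3} | {q2,q6} | {q0}.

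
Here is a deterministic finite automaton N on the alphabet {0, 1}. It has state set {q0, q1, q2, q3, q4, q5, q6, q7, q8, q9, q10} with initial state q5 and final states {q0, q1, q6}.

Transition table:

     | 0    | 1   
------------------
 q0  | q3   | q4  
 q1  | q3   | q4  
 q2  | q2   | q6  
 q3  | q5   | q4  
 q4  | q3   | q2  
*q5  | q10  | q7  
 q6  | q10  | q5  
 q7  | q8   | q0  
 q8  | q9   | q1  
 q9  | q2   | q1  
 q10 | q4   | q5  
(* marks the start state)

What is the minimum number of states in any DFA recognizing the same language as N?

4

All states are reachable from the start state.
Initial partition by acceptance: {q0,q1,q6} | {q2,q3,q4,q5,q7,q8,q9,q10}.
Split {q2,q3,q4,q5,q7,q8,q9,q10} by δ(·,1) → {q2,q7,q8,q9} and {q3,q4,q5,q10}.
Split {q3,q4,q5,q10} by δ(·,1) → {q3,q10} and {q4,q5}.
Stable partition: {q0,q1,q6} | {q2,q7,q8,q9} | {q3,q10} | {q4,q5} — 4 equivalence classes.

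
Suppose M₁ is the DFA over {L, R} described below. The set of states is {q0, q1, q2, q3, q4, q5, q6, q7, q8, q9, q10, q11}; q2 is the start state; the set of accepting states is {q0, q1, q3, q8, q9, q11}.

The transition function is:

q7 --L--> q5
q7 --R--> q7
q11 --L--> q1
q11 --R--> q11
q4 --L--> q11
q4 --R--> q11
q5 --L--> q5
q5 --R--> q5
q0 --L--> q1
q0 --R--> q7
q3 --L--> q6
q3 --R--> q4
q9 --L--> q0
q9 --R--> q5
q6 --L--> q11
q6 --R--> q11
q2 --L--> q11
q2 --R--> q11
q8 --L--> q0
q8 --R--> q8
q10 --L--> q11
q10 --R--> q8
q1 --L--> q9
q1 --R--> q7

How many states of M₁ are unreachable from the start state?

BFS from q2 reaches {q0, q1, q2, q5, q7, q9, q11}; the 5 state(s) q3, q4, q6, q8, q10 are never visited.

5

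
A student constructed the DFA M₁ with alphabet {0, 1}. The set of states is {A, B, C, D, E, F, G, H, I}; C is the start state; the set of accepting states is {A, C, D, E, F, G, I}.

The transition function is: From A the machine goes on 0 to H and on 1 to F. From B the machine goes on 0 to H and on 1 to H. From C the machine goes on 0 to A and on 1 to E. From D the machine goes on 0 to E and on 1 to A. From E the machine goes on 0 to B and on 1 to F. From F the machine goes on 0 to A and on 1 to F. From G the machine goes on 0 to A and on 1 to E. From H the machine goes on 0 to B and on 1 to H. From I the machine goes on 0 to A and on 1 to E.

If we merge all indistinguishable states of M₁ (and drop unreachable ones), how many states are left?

4

First remove the unreachable states {D,G,I}; 6 states remain.
Start with accepting vs non-accepting: {A,C,E,F} | {B,H}.
Refine {A,C,E,F} on symbol 0: members go to different blocks, giving {A,E} and {C,F}.
Split {C,F} by δ(·,1) → {C} and {F}.
Stable partition: {A,E} | {B,H} | {C} | {F} — 4 equivalence classes.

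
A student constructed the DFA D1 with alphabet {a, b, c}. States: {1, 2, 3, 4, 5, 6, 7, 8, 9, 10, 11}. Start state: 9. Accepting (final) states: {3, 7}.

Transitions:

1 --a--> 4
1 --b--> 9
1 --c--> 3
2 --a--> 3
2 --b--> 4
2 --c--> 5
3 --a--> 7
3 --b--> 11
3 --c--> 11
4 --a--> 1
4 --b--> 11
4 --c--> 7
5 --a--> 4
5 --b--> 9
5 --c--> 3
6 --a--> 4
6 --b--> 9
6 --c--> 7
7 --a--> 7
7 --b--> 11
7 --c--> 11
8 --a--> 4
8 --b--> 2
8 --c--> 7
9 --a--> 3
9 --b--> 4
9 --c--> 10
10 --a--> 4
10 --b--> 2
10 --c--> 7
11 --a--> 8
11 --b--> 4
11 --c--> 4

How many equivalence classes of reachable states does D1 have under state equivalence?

5

Reachable states from the start: {1,2,3,4,5,7,8,9,10,11}. Unreachable: {6} — drop them.
Start with accepting vs non-accepting: {3,7} | {1,2,4,5,8,9,10,11}.
Split {1,2,4,5,8,9,10,11} by δ(·,a) → {1,4,5,8,10,11} and {2,9}.
Split {1,4,5,8,10,11} by δ(·,b) → {1,5,8,10} and {4,11}.
On input c, block {4,11} splits into {4} and {11}.
Stable partition: {3,7} | {1,5,8,10} | {2,9} | {4} | {11} — 5 equivalence classes.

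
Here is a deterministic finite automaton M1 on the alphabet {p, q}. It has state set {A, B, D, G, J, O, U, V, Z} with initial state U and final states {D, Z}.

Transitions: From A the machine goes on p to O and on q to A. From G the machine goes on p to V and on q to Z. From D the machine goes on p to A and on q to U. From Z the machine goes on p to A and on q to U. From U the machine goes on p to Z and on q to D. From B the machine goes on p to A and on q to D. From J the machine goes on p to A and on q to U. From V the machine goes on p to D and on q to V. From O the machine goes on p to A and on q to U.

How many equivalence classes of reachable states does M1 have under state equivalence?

Reachable states from the start: {A,D,O,U,Z}. Unreachable: {B,G,J,V} — drop them.
Start with accepting vs non-accepting: {D,Z} | {A,O,U}.
Refine {A,O,U} on symbol p: members go to different blocks, giving {A,O} and {U}.
Refine {A,O} on symbol q: members go to different blocks, giving {O} and {A}.
No further refinement is possible. Final partition (4 blocks): {D,Z} | {O} | {U} | {A}.

4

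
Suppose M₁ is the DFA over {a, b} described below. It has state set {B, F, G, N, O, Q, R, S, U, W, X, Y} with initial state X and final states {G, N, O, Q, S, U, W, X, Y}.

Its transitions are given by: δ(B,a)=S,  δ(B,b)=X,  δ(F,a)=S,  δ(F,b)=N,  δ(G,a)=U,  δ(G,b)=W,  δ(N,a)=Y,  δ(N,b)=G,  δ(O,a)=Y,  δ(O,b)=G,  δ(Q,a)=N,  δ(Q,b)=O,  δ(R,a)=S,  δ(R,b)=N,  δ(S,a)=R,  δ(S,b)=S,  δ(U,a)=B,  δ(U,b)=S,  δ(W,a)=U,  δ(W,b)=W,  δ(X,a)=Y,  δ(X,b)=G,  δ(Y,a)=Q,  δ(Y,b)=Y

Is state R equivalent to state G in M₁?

No

Reachable states from the start: {B,G,N,O,Q,R,S,U,W,X,Y}. Unreachable: {F} — drop them.
Start with accepting vs non-accepting: {G,N,O,Q,S,U,W,X,Y} | {B,R}.
On input a, block {G,N,O,Q,S,U,W,X,Y} splits into {G,N,O,Q,W,X,Y} and {S,U}.
Split {G,N,O,Q,W,X,Y} by δ(·,a) → {N,O,Q,X,Y} and {G,W}.
Split {N,O,Q,X,Y} by δ(·,b) → {N,O,X} and {Q,Y}.
On input a, block {Q,Y} splits into {Y} and {Q}.
Stable partition: {N,O,X} | {B,R} | {S,U} | {G,W} | {Y} | {Q} — 6 equivalence classes.
R and G end up in different blocks, so they are distinguishable. For instance, the string 'ε' is accepted from only G.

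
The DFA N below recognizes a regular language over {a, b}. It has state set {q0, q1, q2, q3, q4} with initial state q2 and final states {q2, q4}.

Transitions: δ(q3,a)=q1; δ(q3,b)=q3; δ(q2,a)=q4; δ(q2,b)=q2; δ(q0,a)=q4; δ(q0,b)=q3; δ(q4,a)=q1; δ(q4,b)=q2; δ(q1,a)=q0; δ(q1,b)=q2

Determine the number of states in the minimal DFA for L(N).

5

All states are reachable from the start state.
Initial partition by acceptance: {q2,q4} | {q0,q1,q3}.
On input a, block {q2,q4} splits into {q2} and {q4}.
On input a, block {q0,q1,q3} splits into {q1,q3} and {q0}.
On input a, block {q1,q3} splits into {q1} and {q3}.
No further refinement is possible. Final partition (5 blocks): {q2} | {q1} | {q4} | {q0} | {q3}.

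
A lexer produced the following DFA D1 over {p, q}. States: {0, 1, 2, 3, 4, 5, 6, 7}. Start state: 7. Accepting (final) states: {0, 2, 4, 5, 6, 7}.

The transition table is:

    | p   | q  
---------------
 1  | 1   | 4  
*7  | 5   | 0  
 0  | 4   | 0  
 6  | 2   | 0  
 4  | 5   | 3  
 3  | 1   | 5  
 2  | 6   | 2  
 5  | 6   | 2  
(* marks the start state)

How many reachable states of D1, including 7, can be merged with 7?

All states are reachable from the start state.
Initial partition by acceptance: {0,2,4,5,6,7} | {1,3}.
Refine {0,2,4,5,6,7} on symbol q: members go to different blocks, giving {0,2,5,6,7} and {4}.
On input p, block {0,2,5,6,7} splits into {2,5,6,7} and {0}.
On input q, block {2,5,6,7} splits into {2,5} and {6,7}.
Split {1,3} by δ(·,q) → {1} and {3}.
Stable partition: {2,5} | {1} | {4} | {0} | {6,7} | {3} — 6 equivalence classes.
The equivalence class containing 7 is {6,7}, of size 2.

2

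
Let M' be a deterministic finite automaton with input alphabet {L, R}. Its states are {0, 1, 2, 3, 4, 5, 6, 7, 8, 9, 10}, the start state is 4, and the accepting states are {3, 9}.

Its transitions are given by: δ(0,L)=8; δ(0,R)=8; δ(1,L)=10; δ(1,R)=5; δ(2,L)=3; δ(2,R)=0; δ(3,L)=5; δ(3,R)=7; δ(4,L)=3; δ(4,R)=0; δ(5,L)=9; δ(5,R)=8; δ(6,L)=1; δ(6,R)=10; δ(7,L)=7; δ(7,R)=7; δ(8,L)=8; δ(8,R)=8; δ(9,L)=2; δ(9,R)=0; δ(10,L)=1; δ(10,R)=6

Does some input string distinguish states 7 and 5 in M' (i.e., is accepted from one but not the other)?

Yes

First remove the unreachable states {1,6,10}; 8 states remain.
Start with accepting vs non-accepting: {3,9} | {0,2,4,5,7,8}.
Refine {0,2,4,5,7,8} on symbol L: members go to different blocks, giving {0,7,8} and {2,4,5}.
Stable partition: {3,9} | {0,7,8} | {2,4,5} — 3 equivalence classes.
7 and 5 end up in different blocks, so they are distinguishable. For instance, the string 'L' is accepted from only 5.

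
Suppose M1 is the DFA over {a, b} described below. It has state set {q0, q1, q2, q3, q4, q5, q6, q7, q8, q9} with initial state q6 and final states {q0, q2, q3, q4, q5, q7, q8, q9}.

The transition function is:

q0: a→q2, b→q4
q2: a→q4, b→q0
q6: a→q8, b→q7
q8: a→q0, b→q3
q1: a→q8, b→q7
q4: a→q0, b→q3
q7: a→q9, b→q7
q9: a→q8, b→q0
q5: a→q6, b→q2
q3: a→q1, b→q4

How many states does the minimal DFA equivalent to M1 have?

First remove the unreachable states {q5}; 9 states remain.
Initial partition by acceptance: {q0,q2,q3,q4,q7,q8,q9} | {q1,q6}.
Split {q0,q2,q3,q4,q7,q8,q9} by δ(·,a) → {q0,q2,q4,q7,q8,q9} and {q3}.
On input b, block {q0,q2,q4,q7,q8,q9} splits into {q0,q2,q7,q9} and {q4,q8}.
On input a, block {q0,q2,q7,q9} splits into {q0,q7} and {q2,q9}.
Refine {q0,q7} on symbol b: members go to different blocks, giving {q0} and {q7}.
Stable partition: {q0} | {q1,q6} | {q3} | {q4,q8} | {q2,q9} | {q7} — 6 equivalence classes.

6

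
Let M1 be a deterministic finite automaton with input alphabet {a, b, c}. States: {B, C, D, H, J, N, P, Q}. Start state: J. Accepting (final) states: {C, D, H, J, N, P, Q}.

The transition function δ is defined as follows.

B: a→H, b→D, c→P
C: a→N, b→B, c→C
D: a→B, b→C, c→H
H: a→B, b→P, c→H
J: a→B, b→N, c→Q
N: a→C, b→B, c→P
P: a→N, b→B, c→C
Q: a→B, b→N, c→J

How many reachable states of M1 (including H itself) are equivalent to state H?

4

All states are reachable from the start state.
P0 = {C,D,H,J,N,P,Q} | {B}.
Split {C,D,H,J,N,P,Q} by δ(·,a) → {D,H,J,Q} and {C,N,P}.
Stable partition: {D,H,J,Q} | {B} | {C,N,P} — 3 equivalence classes.
The equivalence class containing H is {D,H,J,Q}, of size 4.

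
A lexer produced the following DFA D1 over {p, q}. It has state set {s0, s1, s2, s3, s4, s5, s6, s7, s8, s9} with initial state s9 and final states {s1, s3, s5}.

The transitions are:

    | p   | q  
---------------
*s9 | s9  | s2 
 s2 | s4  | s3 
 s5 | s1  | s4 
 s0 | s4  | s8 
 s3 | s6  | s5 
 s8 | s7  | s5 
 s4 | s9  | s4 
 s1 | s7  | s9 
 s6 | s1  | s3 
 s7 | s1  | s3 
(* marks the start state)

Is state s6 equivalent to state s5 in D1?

No

States {s0,s8} cannot be reached from the start state, so discard them.
Start with accepting vs non-accepting: {s1,s3,s5} | {s2,s4,s6,s7,s9}.
On input p, block {s1,s3,s5} splits into {s1,s3} and {s5}.
On input q, block {s1,s3} splits into {s1} and {s3}.
Split {s2,s4,s6,s7,s9} by δ(·,p) → {s2,s4,s9} and {s6,s7}.
On input q, block {s2,s4,s9} splits into {s4,s9} and {s2}.
Refine {s4,s9} on symbol q: members go to different blocks, giving {s4} and {s9}.
The partition is now stable with 7 blocks: {s1} | {s4} | {s5} | {s3} | {s6,s7} | {s2} | {s9}.
s6 and s5 end up in different blocks, so they are distinguishable. For instance, the string 'ε' is accepted from only s5.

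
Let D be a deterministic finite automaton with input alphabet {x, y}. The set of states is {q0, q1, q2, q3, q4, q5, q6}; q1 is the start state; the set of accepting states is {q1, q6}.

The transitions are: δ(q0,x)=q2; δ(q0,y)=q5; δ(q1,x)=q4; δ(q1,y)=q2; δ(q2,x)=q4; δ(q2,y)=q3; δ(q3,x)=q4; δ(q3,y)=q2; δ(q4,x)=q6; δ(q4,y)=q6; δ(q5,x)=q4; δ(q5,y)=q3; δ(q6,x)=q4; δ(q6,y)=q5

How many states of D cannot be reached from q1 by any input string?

No path from q1 leads to q0; the other 6 states are all reachable.

1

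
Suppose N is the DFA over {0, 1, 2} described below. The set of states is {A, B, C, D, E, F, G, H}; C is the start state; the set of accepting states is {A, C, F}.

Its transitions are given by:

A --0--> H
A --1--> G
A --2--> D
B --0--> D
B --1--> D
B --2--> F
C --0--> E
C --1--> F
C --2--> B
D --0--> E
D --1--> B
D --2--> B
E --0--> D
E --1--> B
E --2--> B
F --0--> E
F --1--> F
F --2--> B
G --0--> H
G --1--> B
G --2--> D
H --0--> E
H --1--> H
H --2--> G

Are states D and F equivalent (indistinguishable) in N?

States {A,G,H} cannot be reached from the start state, so discard them.
Start with accepting vs non-accepting: {C,F} | {B,D,E}.
On input 2, block {B,D,E} splits into {D,E} and {B}.
No further refinement is possible. Final partition (3 blocks): {C,F} | {D,E} | {B}.
D and F end up in different blocks, so they are distinguishable. For instance, the string 'ε' is accepted from only F.

No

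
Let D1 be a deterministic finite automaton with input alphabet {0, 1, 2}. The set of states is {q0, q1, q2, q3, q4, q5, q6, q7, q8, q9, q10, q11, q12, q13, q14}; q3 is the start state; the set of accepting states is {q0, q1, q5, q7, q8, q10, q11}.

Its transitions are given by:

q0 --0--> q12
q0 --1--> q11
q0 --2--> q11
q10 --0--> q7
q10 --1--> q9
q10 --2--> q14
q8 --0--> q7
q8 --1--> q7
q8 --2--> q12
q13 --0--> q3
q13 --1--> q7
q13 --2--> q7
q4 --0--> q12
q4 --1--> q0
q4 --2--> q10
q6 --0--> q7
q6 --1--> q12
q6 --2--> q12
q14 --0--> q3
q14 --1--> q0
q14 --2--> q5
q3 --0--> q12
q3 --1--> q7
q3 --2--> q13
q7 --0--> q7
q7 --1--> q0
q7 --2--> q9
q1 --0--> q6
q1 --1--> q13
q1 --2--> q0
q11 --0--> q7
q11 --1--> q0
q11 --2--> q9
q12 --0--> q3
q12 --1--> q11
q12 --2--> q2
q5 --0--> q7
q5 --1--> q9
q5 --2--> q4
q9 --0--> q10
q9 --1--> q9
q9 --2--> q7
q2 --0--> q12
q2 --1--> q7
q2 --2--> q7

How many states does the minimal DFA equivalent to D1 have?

7

First remove the unreachable states {q1,q6,q8}; 12 states remain.
P0 = {q0,q5,q7,q10,q11} | {q2,q3,q4,q9,q12,q13,q14}.
Refine {q0,q5,q7,q10,q11} on symbol 0: members go to different blocks, giving {q5,q7,q10,q11} and {q0}.
Split {q5,q7,q10,q11} by δ(·,1) → {q5,q10} and {q7,q11}.
Refine {q2,q3,q4,q9,q12,q13,q14} on symbol 0: members go to different blocks, giving {q2,q3,q4,q12,q13,q14} and {q9}.
On input 1, block {q2,q3,q4,q12,q13,q14} splits into {q2,q3,q12,q13} and {q4,q14}.
On input 2, block {q2,q3,q12,q13} splits into {q2,q13} and {q3,q12}.
The partition is now stable with 7 blocks: {q5,q10} | {q2,q13} | {q0} | {q7,q11} | {q9} | {q4,q14} | {q3,q12}.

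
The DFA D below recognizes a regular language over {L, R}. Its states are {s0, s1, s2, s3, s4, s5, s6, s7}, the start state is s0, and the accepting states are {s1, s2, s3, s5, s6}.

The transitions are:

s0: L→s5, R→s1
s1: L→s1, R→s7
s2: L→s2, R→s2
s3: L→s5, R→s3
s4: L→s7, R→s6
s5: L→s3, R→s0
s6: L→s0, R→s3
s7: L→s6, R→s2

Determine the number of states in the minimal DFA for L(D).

First remove the unreachable states {s4}; 7 states remain.
Start with accepting vs non-accepting: {s1,s2,s3,s5,s6} | {s0,s7}.
Split {s1,s2,s3,s5,s6} by δ(·,L) → {s1,s2,s3,s5} and {s6}.
Refine {s1,s2,s3,s5} on symbol R: members go to different blocks, giving {s1,s5} and {s2,s3}.
Split {s1,s5} by δ(·,L) → {s1} and {s5}.
On input L, block {s0,s7} splits into {s0} and {s7}.
On input L, block {s2,s3} splits into {s2} and {s3}.
No further refinement is possible. Final partition (7 blocks): {s1} | {s0} | {s6} | {s2} | {s5} | {s7} | {s3}.

7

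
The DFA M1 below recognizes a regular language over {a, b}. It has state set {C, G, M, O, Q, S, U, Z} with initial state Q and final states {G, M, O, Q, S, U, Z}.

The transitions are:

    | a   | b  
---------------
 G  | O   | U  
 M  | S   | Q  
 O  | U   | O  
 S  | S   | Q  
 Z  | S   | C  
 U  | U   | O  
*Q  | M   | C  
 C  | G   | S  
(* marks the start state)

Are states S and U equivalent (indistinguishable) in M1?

No

Reachable states from the start: {C,G,M,O,Q,S,U}. Unreachable: {Z} — drop them.
P0 = {G,M,O,Q,S,U} | {C}.
Split {G,M,O,Q,S,U} by δ(·,b) → {G,M,O,S,U} and {Q}.
On input b, block {G,M,O,S,U} splits into {G,O,U} and {M,S}.
Stable partition: {G,O,U} | {C} | {Q} | {M,S} — 4 equivalence classes.
S and U end up in different blocks, so they are distinguishable. For instance, the string 'bb' is accepted from only U.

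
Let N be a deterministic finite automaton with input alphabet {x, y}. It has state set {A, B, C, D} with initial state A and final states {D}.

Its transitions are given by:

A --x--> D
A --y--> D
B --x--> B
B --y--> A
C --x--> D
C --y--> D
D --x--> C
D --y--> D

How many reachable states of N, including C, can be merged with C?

2

Reachable states from the start: {A,C,D}. Unreachable: {B} — drop them.
Initial partition by acceptance: {D} | {A,C}.
The partition is now stable with 2 blocks: {D} | {A,C}.
The equivalence class containing C is {A,C}, of size 2.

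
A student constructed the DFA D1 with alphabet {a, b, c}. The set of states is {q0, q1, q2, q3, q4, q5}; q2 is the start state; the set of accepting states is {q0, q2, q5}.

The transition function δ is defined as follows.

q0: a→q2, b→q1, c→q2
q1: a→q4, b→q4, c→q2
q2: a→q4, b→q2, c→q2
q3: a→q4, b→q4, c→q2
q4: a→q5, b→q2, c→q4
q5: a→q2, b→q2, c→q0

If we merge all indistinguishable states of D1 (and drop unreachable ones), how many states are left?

5

Reachable states from the start: {q0,q1,q2,q4,q5}. Unreachable: {q3} — drop them.
Start with accepting vs non-accepting: {q0,q2,q5} | {q1,q4}.
Refine {q0,q2,q5} on symbol a: members go to different blocks, giving {q0,q5} and {q2}.
Split {q0,q5} by δ(·,b) → {q0} and {q5}.
On input a, block {q1,q4} splits into {q1} and {q4}.
Stable partition: {q0} | {q1} | {q2} | {q5} | {q4} — 5 equivalence classes.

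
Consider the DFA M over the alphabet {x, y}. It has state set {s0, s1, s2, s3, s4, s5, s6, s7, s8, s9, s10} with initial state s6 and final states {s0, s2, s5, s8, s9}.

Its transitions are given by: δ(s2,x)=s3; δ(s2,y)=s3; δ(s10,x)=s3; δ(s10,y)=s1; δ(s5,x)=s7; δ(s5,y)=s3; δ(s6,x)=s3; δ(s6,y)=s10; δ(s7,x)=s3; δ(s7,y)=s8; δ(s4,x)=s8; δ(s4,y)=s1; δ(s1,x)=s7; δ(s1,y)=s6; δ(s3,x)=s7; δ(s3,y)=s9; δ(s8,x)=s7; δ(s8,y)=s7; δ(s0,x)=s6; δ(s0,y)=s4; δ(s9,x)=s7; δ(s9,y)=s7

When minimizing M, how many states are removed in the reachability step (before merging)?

4

Starting at s6 and following transitions, the reachable set is {s1, s3, s6, s7, s8, s9, s10}. That leaves s0, s2, s4, s5 unreachable — 4 in total.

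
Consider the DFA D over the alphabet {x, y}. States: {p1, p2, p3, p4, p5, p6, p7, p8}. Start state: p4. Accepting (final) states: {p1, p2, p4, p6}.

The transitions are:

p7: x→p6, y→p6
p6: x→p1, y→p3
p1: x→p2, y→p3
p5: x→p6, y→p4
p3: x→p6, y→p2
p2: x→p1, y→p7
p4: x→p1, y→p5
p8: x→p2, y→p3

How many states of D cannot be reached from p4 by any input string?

BFS from p4 reaches {p1, p2, p3, p4, p5, p6, p7}; the 1 state(s) p8 are never visited.

1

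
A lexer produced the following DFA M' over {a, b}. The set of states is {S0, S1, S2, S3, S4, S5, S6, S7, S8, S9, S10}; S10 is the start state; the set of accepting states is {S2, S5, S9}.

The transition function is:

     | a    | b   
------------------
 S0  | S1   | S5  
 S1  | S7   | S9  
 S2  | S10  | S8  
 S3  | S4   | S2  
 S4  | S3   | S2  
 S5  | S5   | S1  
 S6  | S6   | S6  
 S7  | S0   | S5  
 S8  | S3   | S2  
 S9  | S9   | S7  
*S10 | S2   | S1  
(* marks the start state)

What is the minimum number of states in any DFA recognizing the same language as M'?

5

First remove the unreachable states {S6}; 10 states remain.
Start with accepting vs non-accepting: {S2,S5,S9} | {S0,S1,S3,S4,S7,S8,S10}.
On input a, block {S2,S5,S9} splits into {S5,S9} and {S2}.
On input a, block {S0,S1,S3,S4,S7,S8,S10} splits into {S0,S1,S3,S4,S7,S8} and {S10}.
Refine {S0,S1,S3,S4,S7,S8} on symbol b: members go to different blocks, giving {S0,S1,S7} and {S3,S4,S8}.
Stable partition: {S5,S9} | {S0,S1,S7} | {S2} | {S10} | {S3,S4,S8} — 5 equivalence classes.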